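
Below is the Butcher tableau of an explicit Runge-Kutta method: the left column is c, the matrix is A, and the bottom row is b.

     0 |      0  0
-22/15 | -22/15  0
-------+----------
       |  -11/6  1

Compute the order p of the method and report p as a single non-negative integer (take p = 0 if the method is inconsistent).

0

b = (-11/6, 1)
c = (0, -22/15)
Σ b_i: (-11/6)·1 + 1·1 = -5/6 ≠ 1 ⇒ order 0.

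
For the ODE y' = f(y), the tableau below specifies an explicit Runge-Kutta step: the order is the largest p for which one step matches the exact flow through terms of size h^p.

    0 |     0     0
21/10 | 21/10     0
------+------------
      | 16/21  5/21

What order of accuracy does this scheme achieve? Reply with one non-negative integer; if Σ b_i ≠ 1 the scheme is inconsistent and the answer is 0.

2

b = (16/21, 5/21)
c = (0, 21/10)
Σ b_i: 16/21·1 + 5/21·1 = 1 ✓
b·c: 5/21·21/10 = 1/2 ✓; 2 stages ⇒ order 2.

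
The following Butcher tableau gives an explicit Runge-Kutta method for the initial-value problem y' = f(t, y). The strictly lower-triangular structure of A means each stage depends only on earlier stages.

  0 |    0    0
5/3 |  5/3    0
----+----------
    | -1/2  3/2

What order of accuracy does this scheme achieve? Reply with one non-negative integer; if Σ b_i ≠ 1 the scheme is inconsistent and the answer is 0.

1

b = (-1/2, 3/2)
c = (0, 5/3)
Σ b_i: (-1/2)·1 + 3/2·1 = 1 ✓
b·c: 3/2·5/3 = 5/2 ≠ 1/2 ⇒ order 1.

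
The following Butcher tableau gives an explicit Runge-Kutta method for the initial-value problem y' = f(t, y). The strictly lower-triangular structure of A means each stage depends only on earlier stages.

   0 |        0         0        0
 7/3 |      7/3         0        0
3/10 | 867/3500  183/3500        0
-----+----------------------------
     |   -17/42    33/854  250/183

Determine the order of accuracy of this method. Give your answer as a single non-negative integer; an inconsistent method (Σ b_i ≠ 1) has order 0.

b = (-17/42, 33/854, 250/183)
c = (0, 7/3, 3/10)
Ac = (0, 0, 61/500)
Σ b_i: (-17/42)·1 + 33/854·1 + 250/183·1 = 1 ✓
b·c: 33/854·7/3 + 250/183·3/10 = 1/2 ✓
b·c²: 33/854·49/9 + 250/183·9/100 = 1/3 ✓
b·Ac: 250/183·61/500 = 1/6 ✓; 3 stages ⇒ order 3.

3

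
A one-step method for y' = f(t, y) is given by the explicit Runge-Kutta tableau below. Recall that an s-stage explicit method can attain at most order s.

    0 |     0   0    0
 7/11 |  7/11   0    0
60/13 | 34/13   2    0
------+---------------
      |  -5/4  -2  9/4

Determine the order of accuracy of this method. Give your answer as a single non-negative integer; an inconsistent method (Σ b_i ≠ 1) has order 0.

b = (-5/4, -2, 9/4)
c = (0, 7/11, 60/13)
Ac = (0, 0, 14/11)
Σ b_i: (-5/4)·1 + (-2)·1 + 9/4·1 = -1 ≠ 1 ⇒ order 0.

0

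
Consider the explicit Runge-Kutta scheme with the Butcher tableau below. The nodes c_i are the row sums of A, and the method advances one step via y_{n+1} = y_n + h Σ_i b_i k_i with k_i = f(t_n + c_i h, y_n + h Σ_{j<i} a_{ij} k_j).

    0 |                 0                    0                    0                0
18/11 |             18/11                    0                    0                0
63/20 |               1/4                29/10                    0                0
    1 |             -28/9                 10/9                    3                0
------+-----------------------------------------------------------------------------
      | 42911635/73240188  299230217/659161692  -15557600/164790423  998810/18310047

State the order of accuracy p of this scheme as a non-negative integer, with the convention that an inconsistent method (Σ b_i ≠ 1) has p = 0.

3

b = (42911635/73240188, 299230217/659161692, -15557600/164790423, 998810/18310047)
c = (0, 18/11, 63/20, 1)
Ac = (0, 0, 261/55, 2479/220)
Σ b_i: 42911635/73240188·1 + 299230217/659161692·1 + (-15557600/164790423)·1 + 998810/18310047·1 = 1 ✓
b·c: 299230217/659161692·18/11 + (-15557600/164790423)·63/20 + 998810/18310047·1 = 1/2 ✓
b·c²: 299230217/659161692·324/121 + (-15557600/164790423)·3969/400 + 998810/18310047·1 = 1/3 ✓
b·Ac: (-15557600/164790423)·261/55 + 998810/18310047·2479/220 = 1/6 ✓
b·c³: 299230217/659161692·5832/1331 + (-15557600/164790423)·250047/8000 + 998810/18310047·1 = -261023453/287729310 ≠ 1/4 ⇒ order 3.
b·(c∘Ac): (-15557600/164790423)·16443/1100 + 998810/18310047·2479/220 = -320869705/402821034 ≠ 1/8
b·Ac²: (-15557600/164790423)·4698/605 + 998810/18310047·1584747/48400 = 403972197/383639080 ≠ 1/12
b·A²c: 998810/18310047·783/55 = 52137882/67136839 ≠ 1/24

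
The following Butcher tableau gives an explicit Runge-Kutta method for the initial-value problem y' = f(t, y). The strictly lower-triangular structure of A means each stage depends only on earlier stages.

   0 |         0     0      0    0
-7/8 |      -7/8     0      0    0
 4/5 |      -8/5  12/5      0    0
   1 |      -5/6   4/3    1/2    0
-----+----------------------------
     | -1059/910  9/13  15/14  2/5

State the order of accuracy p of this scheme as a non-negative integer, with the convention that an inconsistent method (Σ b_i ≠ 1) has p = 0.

1

b = (-1059/910, 9/13, 15/14, 2/5)
c = (0, -7/8, 4/5, 1)
Ac = (0, 0, -21/10, -23/30)
Σ b_i: (-1059/910)·1 + 9/13·1 + 15/14·1 + 2/5·1 = 1 ✓
b·c: 9/13·(-7/8) + 15/14·4/5 + 2/5·1 = 2371/3640 ≠ 1/2 ⇒ order 1.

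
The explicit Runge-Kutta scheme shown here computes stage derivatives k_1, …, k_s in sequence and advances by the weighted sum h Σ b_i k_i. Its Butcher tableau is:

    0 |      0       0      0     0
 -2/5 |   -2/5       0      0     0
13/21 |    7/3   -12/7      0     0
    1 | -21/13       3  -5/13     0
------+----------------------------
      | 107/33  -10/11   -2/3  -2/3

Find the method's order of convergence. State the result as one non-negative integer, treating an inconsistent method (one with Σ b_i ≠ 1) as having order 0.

1

b = (107/33, -10/11, -2/3, -2/3)
c = (0, -2/5, 13/21, 1)
Ac = (0, 0, 24/35, -151/105)
Σ b_i: 107/33·1 + (-10/11)·1 + (-2/3)·1 + (-2/3)·1 = 1 ✓
b·c: (-10/11)·(-2/5) + (-2/3)·13/21 + (-2/3)·1 = -496/693 ≠ 1/2 ⇒ order 1.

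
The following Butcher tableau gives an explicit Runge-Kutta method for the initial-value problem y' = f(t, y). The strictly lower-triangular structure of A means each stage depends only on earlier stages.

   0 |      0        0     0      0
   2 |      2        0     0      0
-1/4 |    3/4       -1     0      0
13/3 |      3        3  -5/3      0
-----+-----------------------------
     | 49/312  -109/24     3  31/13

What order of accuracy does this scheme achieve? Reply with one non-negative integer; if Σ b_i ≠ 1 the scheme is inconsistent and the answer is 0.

b = (49/312, -109/24, 3, 31/13)
c = (0, 2, -1/4, 13/3)
Ac = (0, 0, -2, 77/12)
Σ b_i: 49/312·1 + (-109/24)·1 + 3·1 + 31/13·1 = 1 ✓
b·c: (-109/24)·2 + 3·(-1/4) + 31/13·13/3 = 1/2 ✓
b·c²: (-109/24)·4 + 3·1/16 + 31/13·169/9 = 3859/144 ≠ 1/3 ⇒ order 2.
b·Ac: 3·(-2) + 31/13·77/12 = 1451/156 ≠ 1/6

2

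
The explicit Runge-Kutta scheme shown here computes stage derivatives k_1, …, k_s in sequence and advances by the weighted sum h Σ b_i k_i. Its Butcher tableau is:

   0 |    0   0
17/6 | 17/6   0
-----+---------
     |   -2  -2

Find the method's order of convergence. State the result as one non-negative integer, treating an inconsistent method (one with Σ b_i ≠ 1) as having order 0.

0

b = (-2, -2)
c = (0, 17/6)
Σ b_i: (-2)·1 + (-2)·1 = -4 ≠ 1 ⇒ order 0.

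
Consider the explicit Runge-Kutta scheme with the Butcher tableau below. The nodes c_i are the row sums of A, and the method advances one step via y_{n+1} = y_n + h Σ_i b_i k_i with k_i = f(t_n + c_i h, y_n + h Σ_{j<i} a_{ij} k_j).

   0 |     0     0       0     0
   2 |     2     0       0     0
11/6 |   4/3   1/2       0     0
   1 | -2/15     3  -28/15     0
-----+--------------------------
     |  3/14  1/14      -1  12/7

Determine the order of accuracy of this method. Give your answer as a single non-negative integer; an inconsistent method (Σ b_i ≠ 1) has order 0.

b = (3/14, 1/14, -1, 12/7)
c = (0, 2, 11/6, 1)
Ac = (0, 0, 1, 116/45)
Σ b_i: 3/14·1 + 1/14·1 + (-1)·1 + 12/7·1 = 1 ✓
b·c: 1/14·2 + (-1)·11/6 + 12/7·1 = 1/42 ≠ 1/2 ⇒ order 1.

1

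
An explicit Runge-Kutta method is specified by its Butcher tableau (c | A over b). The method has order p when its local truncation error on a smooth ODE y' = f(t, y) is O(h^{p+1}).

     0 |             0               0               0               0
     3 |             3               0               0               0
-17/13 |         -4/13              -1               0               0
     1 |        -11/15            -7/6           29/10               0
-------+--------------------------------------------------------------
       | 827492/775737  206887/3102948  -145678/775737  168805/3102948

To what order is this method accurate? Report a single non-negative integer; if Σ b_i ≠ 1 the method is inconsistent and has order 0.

3

b = (827492/775737, 206887/3102948, -145678/775737, 168805/3102948)
c = (0, 3, -17/13, 1)
Ac = (0, 0, -3, -474/65)
Σ b_i: 827492/775737·1 + 206887/3102948·1 + (-145678/775737)·1 + 168805/3102948·1 = 1 ✓
b·c: 206887/3102948·3 + (-145678/775737)·(-17/13) + 168805/3102948·1 = 1/2 ✓
b·c²: 206887/3102948·9 + (-145678/775737)·289/169 + 168805/3102948·1 = 1/3 ✓
b·Ac: (-145678/775737)·(-3) + 168805/3102948·(-474/65) = 1/6 ✓
b·c³: 206887/3102948·27 + (-145678/775737)·(-4913/2197) + 168805/3102948·1 = 15291971/6723054 ≠ 1/4 ⇒ order 3.
b·(c∘Ac): (-145678/775737)·51/13 + 168805/3102948·(-474/65) = -195389/172386 ≠ 1/8
b·Ac²: (-145678/775737)·(-9) + 168805/3102948·(-4682/845) = 28009075/20169162 ≠ 1/12
b·A²c: 168805/3102948·(-87/10) = -979069/2068632 ≠ 1/24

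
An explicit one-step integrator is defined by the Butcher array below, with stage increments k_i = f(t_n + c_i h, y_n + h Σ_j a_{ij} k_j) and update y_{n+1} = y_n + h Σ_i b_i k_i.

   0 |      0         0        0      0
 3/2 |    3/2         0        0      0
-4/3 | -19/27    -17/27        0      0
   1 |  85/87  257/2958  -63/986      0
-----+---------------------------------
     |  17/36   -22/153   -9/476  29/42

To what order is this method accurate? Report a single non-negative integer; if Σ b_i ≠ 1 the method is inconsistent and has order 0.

b = (17/36, -22/153, -9/476, 29/42)
c = (0, 3/2, -4/3, 1)
Ac = (0, 0, -17/18, 25/116)
Σ b_i: 17/36·1 + (-22/153)·1 + (-9/476)·1 + 29/42·1 = 1 ✓
b·c: (-22/153)·3/2 + (-9/476)·(-4/3) + 29/42·1 = 1/2 ✓
b·c²: (-22/153)·9/4 + (-9/476)·16/9 + 29/42·1 = 1/3 ✓
b·Ac: (-9/476)·(-17/18) + 29/42·25/116 = 1/6 ✓
b·c³: (-22/153)·27/8 + (-9/476)·(-64/27) + 29/42·1 = 1/4 ✓
b·(c∘Ac): (-9/476)·34/27 + 29/42·25/116 = 1/8 ✓
b·Ac²: (-9/476)·(-17/12) + 29/42·19/232 = 1/12 ✓
b·A²c: 29/42·7/116 = 1/24 ✓; 4 stages ⇒ order 4.

4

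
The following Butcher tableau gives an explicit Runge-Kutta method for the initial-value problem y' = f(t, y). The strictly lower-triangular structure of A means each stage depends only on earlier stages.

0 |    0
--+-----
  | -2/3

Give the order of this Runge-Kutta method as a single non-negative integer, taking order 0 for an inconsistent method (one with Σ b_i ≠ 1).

0

b = (-2/3)
c = (0)
Σ b_i: (-2/3)·1 = -2/3 ≠ 1 ⇒ order 0.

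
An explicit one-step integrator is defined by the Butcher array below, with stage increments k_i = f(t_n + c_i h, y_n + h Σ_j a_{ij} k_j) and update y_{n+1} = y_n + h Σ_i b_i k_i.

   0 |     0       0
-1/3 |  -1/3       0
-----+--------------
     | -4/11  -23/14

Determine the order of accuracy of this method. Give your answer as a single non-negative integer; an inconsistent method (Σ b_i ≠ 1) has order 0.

0

b = (-4/11, -23/14)
c = (0, -1/3)
Σ b_i: (-4/11)·1 + (-23/14)·1 = -309/154 ≠ 1 ⇒ order 0.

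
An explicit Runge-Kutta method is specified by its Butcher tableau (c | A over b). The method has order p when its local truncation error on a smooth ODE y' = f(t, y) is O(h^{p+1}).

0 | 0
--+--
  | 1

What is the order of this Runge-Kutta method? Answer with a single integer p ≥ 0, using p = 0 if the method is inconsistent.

b = (1)
c = (0)
Σ b_i: 1·1 = 1 ✓; 1 stage ⇒ order 1.

1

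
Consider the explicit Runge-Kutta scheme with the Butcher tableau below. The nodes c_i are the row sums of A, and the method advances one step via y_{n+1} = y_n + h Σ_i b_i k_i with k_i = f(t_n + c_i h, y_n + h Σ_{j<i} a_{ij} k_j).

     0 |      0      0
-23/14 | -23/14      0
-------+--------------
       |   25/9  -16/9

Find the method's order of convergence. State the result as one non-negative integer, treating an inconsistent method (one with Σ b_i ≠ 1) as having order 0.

b = (25/9, -16/9)
c = (0, -23/14)
Σ b_i: 25/9·1 + (-16/9)·1 = 1 ✓
b·c: (-16/9)·(-23/14) = 184/63 ≠ 1/2 ⇒ order 1.

1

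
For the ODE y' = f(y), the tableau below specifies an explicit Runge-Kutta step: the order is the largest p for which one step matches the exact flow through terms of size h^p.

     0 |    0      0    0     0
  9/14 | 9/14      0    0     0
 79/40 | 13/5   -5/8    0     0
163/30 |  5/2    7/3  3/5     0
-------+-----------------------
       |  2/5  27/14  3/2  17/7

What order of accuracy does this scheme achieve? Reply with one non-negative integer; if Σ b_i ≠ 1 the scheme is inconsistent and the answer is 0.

0

b = (2/5, 27/14, 3/2, 17/7)
c = (0, 9/14, 79/40, 163/30)
Ac = (0, 0, -45/112, 537/200)
Σ b_i: 2/5·1 + 27/14·1 + 3/2·1 + 17/7·1 = 219/35 ≠ 1 ⇒ order 0.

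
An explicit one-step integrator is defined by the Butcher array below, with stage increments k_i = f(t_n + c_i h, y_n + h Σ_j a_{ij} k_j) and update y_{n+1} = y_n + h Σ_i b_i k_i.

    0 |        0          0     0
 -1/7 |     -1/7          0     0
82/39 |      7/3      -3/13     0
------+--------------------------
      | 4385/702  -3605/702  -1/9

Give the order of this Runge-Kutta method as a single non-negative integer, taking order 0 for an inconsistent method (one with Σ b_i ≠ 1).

2

b = (4385/702, -3605/702, -1/9)
c = (0, -1/7, 82/39)
Ac = (0, 0, 3/91)
Σ b_i: 4385/702·1 + (-3605/702)·1 + (-1/9)·1 = 1 ✓
b·c: (-3605/702)·(-1/7) + (-1/9)·82/39 = 1/2 ✓
b·c²: (-3605/702)·1/49 + (-1/9)·6724/1521 = -114221/191646 ≠ 1/3 ⇒ order 2.
b·Ac: (-1/9)·3/91 = -1/273 ≠ 1/6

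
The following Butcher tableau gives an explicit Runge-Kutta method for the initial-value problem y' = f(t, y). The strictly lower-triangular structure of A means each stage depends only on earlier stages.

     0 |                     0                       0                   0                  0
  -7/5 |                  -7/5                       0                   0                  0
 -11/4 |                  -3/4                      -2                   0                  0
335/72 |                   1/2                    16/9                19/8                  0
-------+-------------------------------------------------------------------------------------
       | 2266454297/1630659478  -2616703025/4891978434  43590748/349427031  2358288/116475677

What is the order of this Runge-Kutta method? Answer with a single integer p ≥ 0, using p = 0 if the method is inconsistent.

b = (2266454297/1630659478, -2616703025/4891978434, 43590748/349427031, 2358288/116475677)
c = (0, -7/5, -11/4, 335/72)
Ac = (0, 0, 14/5, -12989/1440)
Σ b_i: 2266454297/1630659478·1 + (-2616703025/4891978434)·1 + 43590748/349427031·1 + 2358288/116475677·1 = 1 ✓
b·c: (-2616703025/4891978434)·(-7/5) + 43590748/349427031·(-11/4) + 2358288/116475677·335/72 = 1/2 ✓
b·c²: (-2616703025/4891978434)·49/25 + 43590748/349427031·121/16 + 2358288/116475677·112225/5184 = 1/3 ✓
b·Ac: 43590748/349427031·14/5 + 2358288/116475677·(-12989/1440) = 1/6 ✓
b·c³: (-2616703025/4891978434)·(-343/125) + 43590748/349427031·(-1331/64) + 2358288/116475677·37595375/373248 = 459270096671/503174924640 ≠ 1/4 ⇒ order 3.
b·(c∘Ac): 43590748/349427031·(-77/10) + 2358288/116475677·(-870263/20736) = -16868576451/9318054160 ≠ 1/8
b·Ac²: 43590748/349427031·(-98/25) + 2358288/116475677·617627/28800 = -766102859/13977081240 ≠ 1/12
b·A²c: 2358288/116475677·133/20 = 78413076/582378385 ≠ 1/24

3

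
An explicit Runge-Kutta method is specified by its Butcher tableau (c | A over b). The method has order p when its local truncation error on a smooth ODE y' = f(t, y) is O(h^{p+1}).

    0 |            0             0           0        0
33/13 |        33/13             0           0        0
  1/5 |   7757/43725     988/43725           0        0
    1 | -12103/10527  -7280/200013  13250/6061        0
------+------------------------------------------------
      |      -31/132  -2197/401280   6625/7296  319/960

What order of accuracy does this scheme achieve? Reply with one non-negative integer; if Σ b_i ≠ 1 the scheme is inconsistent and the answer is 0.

4

b = (-31/132, -2197/401280, 6625/7296, 319/960)
c = (0, 33/13, 1/5, 1)
Ac = (0, 0, 76/1325, 10/29)
Σ b_i: (-31/132)·1 + (-2197/401280)·1 + 6625/7296·1 + 319/960·1 = 1 ✓
b·c: (-2197/401280)·33/13 + 6625/7296·1/5 + 319/960·1 = 1/2 ✓
b·c²: (-2197/401280)·1089/169 + 6625/7296·1/25 + 319/960·1 = 1/3 ✓
b·Ac: 6625/7296·76/1325 + 319/960·10/29 = 1/6 ✓
b·c³: (-2197/401280)·35937/2197 + 6625/7296·1/125 + 319/960·1 = 1/4 ✓
b·(c∘Ac): 6625/7296·76/6625 + 319/960·10/29 = 1/8 ✓
b·Ac²: 6625/7296·2508/17225 + 319/960·(-610/4147) = 1/12 ✓
b·A²c: 319/960·40/319 = 1/24 ✓; 4 stages ⇒ order 4.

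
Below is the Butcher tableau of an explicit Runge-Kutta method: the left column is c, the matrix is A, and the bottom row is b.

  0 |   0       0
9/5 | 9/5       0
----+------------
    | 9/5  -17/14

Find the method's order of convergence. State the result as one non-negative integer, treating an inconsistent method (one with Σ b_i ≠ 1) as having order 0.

0

b = (9/5, -17/14)
c = (0, 9/5)
Σ b_i: 9/5·1 + (-17/14)·1 = 41/70 ≠ 1 ⇒ order 0.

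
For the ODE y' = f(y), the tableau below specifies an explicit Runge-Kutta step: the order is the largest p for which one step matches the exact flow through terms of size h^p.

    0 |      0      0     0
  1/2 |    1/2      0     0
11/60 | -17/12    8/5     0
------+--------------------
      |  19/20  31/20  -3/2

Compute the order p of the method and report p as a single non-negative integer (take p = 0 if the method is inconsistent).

2

b = (19/20, 31/20, -3/2)
c = (0, 1/2, 11/60)
Ac = (0, 0, 4/5)
Σ b_i: 19/20·1 + 31/20·1 + (-3/2)·1 = 1 ✓
b·c: 31/20·1/2 + (-3/2)·11/60 = 1/2 ✓
b·c²: 31/20·1/4 + (-3/2)·121/3600 = 809/2400 ≠ 1/3 ⇒ order 2.
b·Ac: (-3/2)·4/5 = -6/5 ≠ 1/6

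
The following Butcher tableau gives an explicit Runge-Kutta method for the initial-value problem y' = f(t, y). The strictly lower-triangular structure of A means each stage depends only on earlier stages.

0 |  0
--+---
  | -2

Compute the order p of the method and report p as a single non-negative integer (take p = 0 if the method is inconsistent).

0

b = (-2)
c = (0)
Σ b_i: (-2)·1 = -2 ≠ 1 ⇒ order 0.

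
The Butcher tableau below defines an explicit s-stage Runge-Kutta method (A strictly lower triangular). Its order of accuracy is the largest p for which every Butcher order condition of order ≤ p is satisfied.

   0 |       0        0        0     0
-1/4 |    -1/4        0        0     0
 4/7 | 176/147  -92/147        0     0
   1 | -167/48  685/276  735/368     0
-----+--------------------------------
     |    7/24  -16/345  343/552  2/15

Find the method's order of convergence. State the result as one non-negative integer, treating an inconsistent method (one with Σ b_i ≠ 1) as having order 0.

4

b = (7/24, -16/345, 343/552, 2/15)
c = (0, -1/4, 4/7, 1)
Ac = (0, 0, 23/147, 25/48)
Σ b_i: 7/24·1 + (-16/345)·1 + 343/552·1 + 2/15·1 = 1 ✓
b·c: (-16/345)·(-1/4) + 343/552·4/7 + 2/15·1 = 1/2 ✓
b·c²: (-16/345)·1/16 + 343/552·16/49 + 2/15·1 = 1/3 ✓
b·Ac: 343/552·23/147 + 2/15·25/48 = 1/6 ✓
b·c³: (-16/345)·(-1/64) + 343/552·64/343 + 2/15·1 = 1/4 ✓
b·(c∘Ac): 343/552·92/1029 + 2/15·25/48 = 1/8 ✓
b·Ac²: 343/552·(-23/588) + 2/15·155/192 = 1/12 ✓
b·A²c: 2/15·5/16 = 1/24 ✓; 4 stages ⇒ order 4.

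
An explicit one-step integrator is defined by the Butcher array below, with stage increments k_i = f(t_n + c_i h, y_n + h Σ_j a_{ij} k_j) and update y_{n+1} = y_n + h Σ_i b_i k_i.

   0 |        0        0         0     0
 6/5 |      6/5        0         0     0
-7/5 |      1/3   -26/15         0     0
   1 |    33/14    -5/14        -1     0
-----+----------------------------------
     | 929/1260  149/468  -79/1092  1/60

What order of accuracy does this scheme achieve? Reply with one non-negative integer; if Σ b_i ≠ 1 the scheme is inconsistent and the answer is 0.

3

b = (929/1260, 149/468, -79/1092, 1/60)
c = (0, 6/5, -7/5, 1)
Ac = (0, 0, -52/25, 34/35)
Σ b_i: 929/1260·1 + 149/468·1 + (-79/1092)·1 + 1/60·1 = 1 ✓
b·c: 149/468·6/5 + (-79/1092)·(-7/5) + 1/60·1 = 1/2 ✓
b·c²: 149/468·36/25 + (-79/1092)·49/25 + 1/60·1 = 1/3 ✓
b·Ac: (-79/1092)·(-52/25) + 1/60·34/35 = 1/6 ✓
b·c³: 149/468·216/125 + (-79/1092)·(-343/125) + 1/60·1 = 287/375 ≠ 1/4 ⇒ order 3.
b·(c∘Ac): (-79/1092)·364/125 + 1/60·34/35 = -1021/5250 ≠ 1/8
b·Ac²: (-79/1092)·(-312/125) + 1/60·(-433/175) = 209/1500 ≠ 1/12
b·A²c: 1/60·52/25 = 13/375 ≠ 1/24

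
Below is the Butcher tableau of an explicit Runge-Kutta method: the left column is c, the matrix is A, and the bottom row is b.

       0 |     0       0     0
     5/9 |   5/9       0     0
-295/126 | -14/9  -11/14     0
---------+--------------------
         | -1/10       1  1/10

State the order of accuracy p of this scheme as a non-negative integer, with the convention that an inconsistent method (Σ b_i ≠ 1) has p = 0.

b = (-1/10, 1, 1/10)
c = (0, 5/9, -295/126)
Ac = (0, 0, -55/126)
Σ b_i: (-1/10)·1 + 1·1 + 1/10·1 = 1 ✓
b·c: 1·5/9 + 1/10·(-295/126) = 9/28 ≠ 1/2 ⇒ order 1.

1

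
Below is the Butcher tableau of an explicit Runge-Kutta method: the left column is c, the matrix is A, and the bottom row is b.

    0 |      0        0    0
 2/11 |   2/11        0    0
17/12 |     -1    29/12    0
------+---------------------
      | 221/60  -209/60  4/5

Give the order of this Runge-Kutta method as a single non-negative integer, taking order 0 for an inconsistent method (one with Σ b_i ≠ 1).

b = (221/60, -209/60, 4/5)
c = (0, 2/11, 17/12)
Ac = (0, 0, 29/66)
Σ b_i: 221/60·1 + (-209/60)·1 + 4/5·1 = 1 ✓
b·c: (-209/60)·2/11 + 4/5·17/12 = 1/2 ✓
b·c²: (-209/60)·4/121 + 4/5·289/144 = 2951/1980 ≠ 1/3 ⇒ order 2.
b·Ac: 4/5·29/66 = 58/165 ≠ 1/6

2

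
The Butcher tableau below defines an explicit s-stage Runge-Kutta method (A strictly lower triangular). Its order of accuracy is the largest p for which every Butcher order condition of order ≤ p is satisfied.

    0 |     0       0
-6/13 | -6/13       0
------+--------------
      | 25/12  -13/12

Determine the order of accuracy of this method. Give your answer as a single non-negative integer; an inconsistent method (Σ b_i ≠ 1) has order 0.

b = (25/12, -13/12)
c = (0, -6/13)
Σ b_i: 25/12·1 + (-13/12)·1 = 1 ✓
b·c: (-13/12)·(-6/13) = 1/2 ✓; 2 stages ⇒ order 2.

2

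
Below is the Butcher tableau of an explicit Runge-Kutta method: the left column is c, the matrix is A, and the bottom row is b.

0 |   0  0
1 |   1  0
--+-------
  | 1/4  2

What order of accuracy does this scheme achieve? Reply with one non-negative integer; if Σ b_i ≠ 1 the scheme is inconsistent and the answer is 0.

b = (1/4, 2)
c = (0, 1)
Σ b_i: 1/4·1 + 2·1 = 9/4 ≠ 1 ⇒ order 0.

0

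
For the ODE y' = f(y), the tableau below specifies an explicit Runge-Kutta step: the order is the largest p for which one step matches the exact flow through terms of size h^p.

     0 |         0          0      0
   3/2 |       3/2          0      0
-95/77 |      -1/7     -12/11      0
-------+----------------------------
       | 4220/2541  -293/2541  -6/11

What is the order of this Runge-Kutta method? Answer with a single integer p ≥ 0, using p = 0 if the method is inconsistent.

2

b = (4220/2541, -293/2541, -6/11)
c = (0, 3/2, -95/77)
Ac = (0, 0, -18/11)
Σ b_i: 4220/2541·1 + (-293/2541)·1 + (-6/11)·1 = 1 ✓
b·c: (-293/2541)·3/2 + (-6/11)·(-95/77) = 1/2 ✓
b·c²: (-293/2541)·9/4 + (-6/11)·9025/5929 = -284283/260876 ≠ 1/3 ⇒ order 2.
b·Ac: (-6/11)·(-18/11) = 108/121 ≠ 1/6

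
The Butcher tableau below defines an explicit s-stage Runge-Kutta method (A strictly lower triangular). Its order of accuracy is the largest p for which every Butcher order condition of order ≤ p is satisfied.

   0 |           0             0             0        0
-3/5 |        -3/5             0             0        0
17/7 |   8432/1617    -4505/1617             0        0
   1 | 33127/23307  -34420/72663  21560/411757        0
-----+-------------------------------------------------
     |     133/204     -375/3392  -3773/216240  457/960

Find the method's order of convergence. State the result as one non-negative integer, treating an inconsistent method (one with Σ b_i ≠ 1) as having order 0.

4

b = (133/204, -375/3392, -3773/216240, 457/960)
c = (0, -3/5, 17/7, 1)
Ac = (0, 0, 901/539, 188/457)
Σ b_i: 133/204·1 + (-375/3392)·1 + (-3773/216240)·1 + 457/960·1 = 1 ✓
b·c: (-375/3392)·(-3/5) + (-3773/216240)·17/7 + 457/960·1 = 1/2 ✓
b·c²: (-375/3392)·9/25 + (-3773/216240)·289/49 + 457/960·1 = 1/3 ✓
b·Ac: (-3773/216240)·901/539 + 457/960·188/457 = 1/6 ✓
b·c³: (-375/3392)·(-27/125) + (-3773/216240)·4913/343 + 457/960·1 = 1/4 ✓
b·(c∘Ac): (-3773/216240)·15317/3773 + 457/960·188/457 = 1/8 ✓
b·Ac²: (-3773/216240)·(-2703/2695) + 457/960·316/2285 = 1/12 ✓
b·A²c: 457/960·40/457 = 1/24 ✓; 4 stages ⇒ order 4.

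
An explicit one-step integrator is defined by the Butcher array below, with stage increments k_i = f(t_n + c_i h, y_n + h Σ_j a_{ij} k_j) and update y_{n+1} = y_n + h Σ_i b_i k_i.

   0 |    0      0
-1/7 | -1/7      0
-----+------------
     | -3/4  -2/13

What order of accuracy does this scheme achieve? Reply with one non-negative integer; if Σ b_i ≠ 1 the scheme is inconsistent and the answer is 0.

b = (-3/4, -2/13)
c = (0, -1/7)
Σ b_i: (-3/4)·1 + (-2/13)·1 = -47/52 ≠ 1 ⇒ order 0.

0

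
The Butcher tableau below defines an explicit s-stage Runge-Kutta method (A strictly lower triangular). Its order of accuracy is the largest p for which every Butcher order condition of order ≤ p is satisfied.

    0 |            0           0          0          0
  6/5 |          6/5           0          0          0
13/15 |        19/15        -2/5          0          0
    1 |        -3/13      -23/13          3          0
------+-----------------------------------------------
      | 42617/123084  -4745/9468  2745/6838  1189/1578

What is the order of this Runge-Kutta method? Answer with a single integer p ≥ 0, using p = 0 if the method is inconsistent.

3

b = (42617/123084, -4745/9468, 2745/6838, 1189/1578)
c = (0, 6/5, 13/15, 1)
Ac = (0, 0, -12/25, 31/65)
Σ b_i: 42617/123084·1 + (-4745/9468)·1 + 2745/6838·1 + 1189/1578·1 = 1 ✓
b·c: (-4745/9468)·6/5 + 2745/6838·13/15 + 1189/1578·1 = 1/2 ✓
b·c²: (-4745/9468)·36/25 + 2745/6838·169/225 + 1189/1578·1 = 1/3 ✓
b·Ac: 2745/6838·(-12/25) + 1189/1578·31/65 = 1/6 ✓
b·c³: (-4745/9468)·216/125 + 2745/6838·2197/3375 + 1189/1578·1 = 587/3945 ≠ 1/4 ⇒ order 3.
b·(c∘Ac): 2745/6838·(-52/125) + 1189/1578·31/65 = 98651/512850 ≠ 1/8
b·Ac²: 2745/6838·(-72/125) + 1189/1578·(-287/975) = -10723/23670 ≠ 1/12
b·A²c: 1189/1578·(-36/25) = -7134/6575 ≠ 1/24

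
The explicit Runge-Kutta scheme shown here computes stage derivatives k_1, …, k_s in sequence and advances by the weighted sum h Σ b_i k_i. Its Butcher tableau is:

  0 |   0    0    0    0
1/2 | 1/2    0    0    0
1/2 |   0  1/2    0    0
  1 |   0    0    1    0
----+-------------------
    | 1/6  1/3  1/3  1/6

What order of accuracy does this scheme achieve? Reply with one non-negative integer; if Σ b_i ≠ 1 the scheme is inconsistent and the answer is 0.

4

b = (1/6, 1/3, 1/3, 1/6)
c = (0, 1/2, 1/2, 1)
Ac = (0, 0, 1/4, 1/2)
Σ b_i: 1/6·1 + 1/3·1 + 1/3·1 + 1/6·1 = 1 ✓
b·c: 1/3·1/2 + 1/3·1/2 + 1/6·1 = 1/2 ✓
b·c²: 1/3·1/4 + 1/3·1/4 + 1/6·1 = 1/3 ✓
b·Ac: 1/3·1/4 + 1/6·1/2 = 1/6 ✓
b·c³: 1/3·1/8 + 1/3·1/8 + 1/6·1 = 1/4 ✓
b·(c∘Ac): 1/3·1/8 + 1/6·1/2 = 1/8 ✓
b·Ac²: 1/3·1/8 + 1/6·1/4 = 1/12 ✓
b·A²c: 1/6·1/4 = 1/24 ✓; 4 stages ⇒ order 4.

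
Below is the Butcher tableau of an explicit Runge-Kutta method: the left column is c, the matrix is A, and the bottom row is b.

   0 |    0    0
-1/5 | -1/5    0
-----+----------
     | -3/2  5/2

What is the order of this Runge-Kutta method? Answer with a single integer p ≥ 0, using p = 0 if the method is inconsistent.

1

b = (-3/2, 5/2)
c = (0, -1/5)
Σ b_i: (-3/2)·1 + 5/2·1 = 1 ✓
b·c: 5/2·(-1/5) = -1/2 ≠ 1/2 ⇒ order 1.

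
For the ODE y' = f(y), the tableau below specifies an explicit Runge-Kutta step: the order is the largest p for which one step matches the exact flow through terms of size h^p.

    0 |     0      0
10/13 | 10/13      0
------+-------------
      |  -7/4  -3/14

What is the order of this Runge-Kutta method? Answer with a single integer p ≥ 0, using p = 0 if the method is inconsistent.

0

b = (-7/4, -3/14)
c = (0, 10/13)
Σ b_i: (-7/4)·1 + (-3/14)·1 = -55/28 ≠ 1 ⇒ order 0.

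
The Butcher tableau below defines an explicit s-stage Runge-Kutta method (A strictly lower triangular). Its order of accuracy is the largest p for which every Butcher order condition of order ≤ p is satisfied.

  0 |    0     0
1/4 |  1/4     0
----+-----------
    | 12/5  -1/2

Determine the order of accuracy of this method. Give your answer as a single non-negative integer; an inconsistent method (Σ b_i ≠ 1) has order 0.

0

b = (12/5, -1/2)
c = (0, 1/4)
Σ b_i: 12/5·1 + (-1/2)·1 = 19/10 ≠ 1 ⇒ order 0.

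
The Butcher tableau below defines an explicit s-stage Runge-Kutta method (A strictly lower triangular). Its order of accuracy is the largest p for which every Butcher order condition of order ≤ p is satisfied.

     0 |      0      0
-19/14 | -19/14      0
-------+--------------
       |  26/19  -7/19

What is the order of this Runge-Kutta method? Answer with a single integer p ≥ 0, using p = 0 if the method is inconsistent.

2

b = (26/19, -7/19)
c = (0, -19/14)
Σ b_i: 26/19·1 + (-7/19)·1 = 1 ✓
b·c: (-7/19)·(-19/14) = 1/2 ✓; 2 stages ⇒ order 2.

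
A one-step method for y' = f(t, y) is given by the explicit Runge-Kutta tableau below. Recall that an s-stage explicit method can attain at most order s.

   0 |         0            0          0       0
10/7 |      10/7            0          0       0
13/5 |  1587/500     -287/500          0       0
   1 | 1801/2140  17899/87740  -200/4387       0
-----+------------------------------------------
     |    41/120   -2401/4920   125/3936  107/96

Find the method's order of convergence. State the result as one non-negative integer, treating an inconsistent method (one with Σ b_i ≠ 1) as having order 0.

4

b = (41/120, -2401/4920, 125/3936, 107/96)
c = (0, 10/7, 13/5, 1)
Ac = (0, 0, -41/50, 37/214)
Σ b_i: 41/120·1 + (-2401/4920)·1 + 125/3936·1 + 107/96·1 = 1 ✓
b·c: (-2401/4920)·10/7 + 125/3936·13/5 + 107/96·1 = 1/2 ✓
b·c²: (-2401/4920)·100/49 + 125/3936·169/25 + 107/96·1 = 1/3 ✓
b·Ac: 125/3936·(-41/50) + 107/96·37/214 = 1/6 ✓
b·c³: (-2401/4920)·1000/343 + 125/3936·2197/125 + 107/96·1 = 1/4 ✓
b·(c∘Ac): 125/3936·(-533/250) + 107/96·37/214 = 1/8 ✓
b·Ac²: 125/3936·(-41/35) + 107/96·81/749 = 1/12 ✓
b·A²c: 107/96·4/107 = 1/24 ✓; 4 stages ⇒ order 4.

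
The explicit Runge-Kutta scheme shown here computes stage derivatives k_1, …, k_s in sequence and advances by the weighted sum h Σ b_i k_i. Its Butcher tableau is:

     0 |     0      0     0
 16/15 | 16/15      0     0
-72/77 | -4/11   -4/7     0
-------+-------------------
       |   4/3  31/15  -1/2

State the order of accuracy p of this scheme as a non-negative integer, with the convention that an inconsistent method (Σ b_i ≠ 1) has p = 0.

b = (4/3, 31/15, -1/2)
c = (0, 16/15, -72/77)
Ac = (0, 0, -64/105)
Σ b_i: 4/3·1 + 31/15·1 + (-1/2)·1 = 29/10 ≠ 1 ⇒ order 0.

0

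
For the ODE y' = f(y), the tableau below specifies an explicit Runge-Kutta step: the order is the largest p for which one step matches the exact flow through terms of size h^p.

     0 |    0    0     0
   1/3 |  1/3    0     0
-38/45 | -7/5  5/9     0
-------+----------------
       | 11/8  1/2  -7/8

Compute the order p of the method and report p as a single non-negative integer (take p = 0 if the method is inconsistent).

1

b = (11/8, 1/2, -7/8)
c = (0, 1/3, -38/45)
Ac = (0, 0, 5/27)
Σ b_i: 11/8·1 + 1/2·1 + (-7/8)·1 = 1 ✓
b·c: 1/2·1/3 + (-7/8)·(-38/45) = 163/180 ≠ 1/2 ⇒ order 1.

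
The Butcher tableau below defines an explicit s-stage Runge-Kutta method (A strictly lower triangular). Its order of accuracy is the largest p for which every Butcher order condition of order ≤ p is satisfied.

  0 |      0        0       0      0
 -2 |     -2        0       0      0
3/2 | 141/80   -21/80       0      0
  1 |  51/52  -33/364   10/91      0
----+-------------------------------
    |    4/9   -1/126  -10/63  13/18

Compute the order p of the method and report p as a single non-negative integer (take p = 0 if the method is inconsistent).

b = (4/9, -1/126, -10/63, 13/18)
c = (0, -2, 3/2, 1)
Ac = (0, 0, 21/40, 9/26)
Σ b_i: 4/9·1 + (-1/126)·1 + (-10/63)·1 + 13/18·1 = 1 ✓
b·c: (-1/126)·(-2) + (-10/63)·3/2 + 13/18·1 = 1/2 ✓
b·c²: (-1/126)·4 + (-10/63)·9/4 + 13/18·1 = 1/3 ✓
b·Ac: (-10/63)·21/40 + 13/18·9/26 = 1/6 ✓
b·c³: (-1/126)·(-8) + (-10/63)·27/8 + 13/18·1 = 1/4 ✓
b·(c∘Ac): (-10/63)·63/80 + 13/18·9/26 = 1/8 ✓
b·Ac²: (-10/63)·(-21/20) + 13/18·(-3/26) = 1/12 ✓
b·A²c: 13/18·3/52 = 1/24 ✓; 4 stages ⇒ order 4.

4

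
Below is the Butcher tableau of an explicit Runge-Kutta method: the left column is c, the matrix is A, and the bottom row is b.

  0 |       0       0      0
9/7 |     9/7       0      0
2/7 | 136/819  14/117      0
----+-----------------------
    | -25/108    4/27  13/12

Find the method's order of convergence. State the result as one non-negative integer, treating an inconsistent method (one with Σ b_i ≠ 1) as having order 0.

3

b = (-25/108, 4/27, 13/12)
c = (0, 9/7, 2/7)
Ac = (0, 0, 2/13)
Σ b_i: (-25/108)·1 + 4/27·1 + 13/12·1 = 1 ✓
b·c: 4/27·9/7 + 13/12·2/7 = 1/2 ✓
b·c²: 4/27·81/49 + 13/12·4/49 = 1/3 ✓
b·Ac: 13/12·2/13 = 1/6 ✓; 3 stages ⇒ order 3.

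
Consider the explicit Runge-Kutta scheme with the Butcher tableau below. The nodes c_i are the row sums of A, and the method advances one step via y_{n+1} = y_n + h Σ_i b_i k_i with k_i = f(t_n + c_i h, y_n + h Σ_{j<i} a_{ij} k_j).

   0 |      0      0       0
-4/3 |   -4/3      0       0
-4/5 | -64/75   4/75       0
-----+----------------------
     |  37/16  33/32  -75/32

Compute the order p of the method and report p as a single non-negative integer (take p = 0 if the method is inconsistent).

b = (37/16, 33/32, -75/32)
c = (0, -4/3, -4/5)
Ac = (0, 0, -16/225)
Σ b_i: 37/16·1 + 33/32·1 + (-75/32)·1 = 1 ✓
b·c: 33/32·(-4/3) + (-75/32)·(-4/5) = 1/2 ✓
b·c²: 33/32·16/9 + (-75/32)·16/25 = 1/3 ✓
b·Ac: (-75/32)·(-16/225) = 1/6 ✓; 3 stages ⇒ order 3.

3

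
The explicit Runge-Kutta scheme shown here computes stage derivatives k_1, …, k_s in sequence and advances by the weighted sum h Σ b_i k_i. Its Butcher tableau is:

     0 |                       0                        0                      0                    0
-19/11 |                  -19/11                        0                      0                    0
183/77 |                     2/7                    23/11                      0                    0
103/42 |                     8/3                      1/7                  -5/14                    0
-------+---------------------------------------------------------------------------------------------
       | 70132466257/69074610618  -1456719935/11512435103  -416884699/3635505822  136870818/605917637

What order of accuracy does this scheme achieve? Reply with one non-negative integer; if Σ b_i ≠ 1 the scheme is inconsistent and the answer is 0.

3

b = (70132466257/69074610618, -1456719935/11512435103, -416884699/3635505822, 136870818/605917637)
c = (0, -19/11, 183/77, 103/42)
Ac = (0, 0, -437/121, -1181/1078)
Σ b_i: 70132466257/69074610618·1 + (-1456719935/11512435103)·1 + (-416884699/3635505822)·1 + 136870818/605917637·1 = 1 ✓
b·c: (-1456719935/11512435103)·(-19/11) + (-416884699/3635505822)·183/77 + 136870818/605917637·103/42 = 1/2 ✓
b·c²: (-1456719935/11512435103)·361/121 + (-416884699/3635505822)·33489/5929 + 136870818/605917637·10609/1764 = 1/3 ✓
b·Ac: (-416884699/3635505822)·(-437/121) + 136870818/605917637·(-1181/1078) = 1/6 ✓
b·c³: (-1456719935/11512435103)·(-6859/1331) + (-416884699/3635505822)·6128487/456533 + 136870818/605917637·1092727/74088 = 45161809014967/18475640587404 ≠ 1/4 ⇒ order 3.
b·(c∘Ac): (-416884699/3635505822)·(-79971/9317) + 136870818/605917637·(-121643/45276) = 193663674591/513212238539 ≠ 1/8
b·Ac²: (-416884699/3635505822)·8303/1331 + 136870818/605917637·(-132067/83006) = -3309406175371/3079273431234 ≠ 1/12
b·A²c: 136870818/605917637·2185/1694 = 21361624095/73316034077 ≠ 1/24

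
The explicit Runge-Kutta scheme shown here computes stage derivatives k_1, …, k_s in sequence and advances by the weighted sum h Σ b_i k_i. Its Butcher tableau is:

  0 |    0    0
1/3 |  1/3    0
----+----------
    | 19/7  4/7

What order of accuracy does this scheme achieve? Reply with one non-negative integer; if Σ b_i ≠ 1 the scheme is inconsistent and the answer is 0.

b = (19/7, 4/7)
c = (0, 1/3)
Σ b_i: 19/7·1 + 4/7·1 = 23/7 ≠ 1 ⇒ order 0.

0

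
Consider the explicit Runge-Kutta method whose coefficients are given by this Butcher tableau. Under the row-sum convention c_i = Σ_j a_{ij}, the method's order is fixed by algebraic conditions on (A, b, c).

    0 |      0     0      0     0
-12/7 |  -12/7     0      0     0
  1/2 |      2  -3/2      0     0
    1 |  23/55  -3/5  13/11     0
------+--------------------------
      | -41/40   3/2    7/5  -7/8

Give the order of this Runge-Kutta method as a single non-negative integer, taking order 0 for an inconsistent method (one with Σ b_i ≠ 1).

1

b = (-41/40, 3/2, 7/5, -7/8)
c = (0, -12/7, 1/2, 1)
Ac = (0, 0, 18/7, 1247/770)
Σ b_i: (-41/40)·1 + 3/2·1 + 7/5·1 + (-7/8)·1 = 1 ✓
b·c: 3/2·(-12/7) + 7/5·1/2 + (-7/8)·1 = -769/280 ≠ 1/2 ⇒ order 1.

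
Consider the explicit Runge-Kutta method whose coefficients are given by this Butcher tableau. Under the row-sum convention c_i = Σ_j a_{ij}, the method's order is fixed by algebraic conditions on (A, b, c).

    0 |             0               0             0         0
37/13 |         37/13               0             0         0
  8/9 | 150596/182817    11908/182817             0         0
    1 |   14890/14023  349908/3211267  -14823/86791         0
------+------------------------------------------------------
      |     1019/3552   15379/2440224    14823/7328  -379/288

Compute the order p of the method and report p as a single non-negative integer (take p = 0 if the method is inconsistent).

b = (1019/3552, 15379/2440224, 14823/7328, -379/288)
c = (0, 37/13, 8/9, 1)
Ac = (0, 0, 916/4941, 60/379)
Σ b_i: 1019/3552·1 + 15379/2440224·1 + 14823/7328·1 + (-379/288)·1 = 1 ✓
b·c: 15379/2440224·37/13 + 14823/7328·8/9 + (-379/288)·1 = 1/2 ✓
b·c²: 15379/2440224·1369/169 + 14823/7328·64/81 + (-379/288)·1 = 1/3 ✓
b·Ac: 14823/7328·916/4941 + (-379/288)·60/379 = 1/6 ✓
b·c³: 15379/2440224·50653/2197 + 14823/7328·512/729 + (-379/288)·1 = 1/4 ✓
b·(c∘Ac): 14823/7328·7328/44469 + (-379/288)·60/379 = 1/8 ✓
b·Ac²: 14823/7328·33892/64233 + (-379/288)·3684/4927 = 1/12 ✓
b·A²c: (-379/288)·(-12/379) = 1/24 ✓; 4 stages ⇒ order 4.

4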